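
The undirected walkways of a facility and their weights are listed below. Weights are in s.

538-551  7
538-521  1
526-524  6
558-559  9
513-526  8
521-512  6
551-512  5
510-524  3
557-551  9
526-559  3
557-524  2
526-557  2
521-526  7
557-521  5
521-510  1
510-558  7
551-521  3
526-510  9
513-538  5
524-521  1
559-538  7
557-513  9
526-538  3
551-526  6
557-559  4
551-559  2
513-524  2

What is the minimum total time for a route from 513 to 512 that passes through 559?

Best 513 to 559: 513 → 524 → 557 → 559 costing 8
Best 559 to 512: 559 → 551 → 512 costing 7
Total via 559: 8 + 7 = 15 s.

15 s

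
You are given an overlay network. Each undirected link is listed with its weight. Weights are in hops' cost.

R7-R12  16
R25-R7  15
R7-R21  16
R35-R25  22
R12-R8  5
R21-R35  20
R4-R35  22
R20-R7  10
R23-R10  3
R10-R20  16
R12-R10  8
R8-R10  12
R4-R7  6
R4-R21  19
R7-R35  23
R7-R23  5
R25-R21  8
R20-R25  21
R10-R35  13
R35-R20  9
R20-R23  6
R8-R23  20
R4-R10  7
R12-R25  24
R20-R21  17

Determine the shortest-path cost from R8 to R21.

36 hops' cost

Settle nodes by increasing distance from R8:
R8: 0
R12: 5  (via R8)
R10: 12  (via R8)
R23: 15  (via R10)
R4: 19  (via R10)
R7: 20  (via R23)
R20: 21  (via R23)
R35: 25  (via R10)
R25: 29  (via R12)
R21: 36  (via R7)
Shortest route: R8–R10–R23–R7–R21 = 36 hops' cost.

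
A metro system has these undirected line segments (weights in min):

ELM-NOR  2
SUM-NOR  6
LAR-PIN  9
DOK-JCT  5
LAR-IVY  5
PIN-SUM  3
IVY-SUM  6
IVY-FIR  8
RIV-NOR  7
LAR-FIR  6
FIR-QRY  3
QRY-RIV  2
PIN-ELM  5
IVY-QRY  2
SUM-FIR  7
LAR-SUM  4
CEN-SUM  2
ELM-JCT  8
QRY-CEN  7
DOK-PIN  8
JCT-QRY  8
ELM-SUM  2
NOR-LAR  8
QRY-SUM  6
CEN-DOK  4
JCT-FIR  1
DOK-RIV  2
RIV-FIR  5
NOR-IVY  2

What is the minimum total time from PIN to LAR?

Compare a few routes:
PIN–LAR: 9 = 9
PIN–SUM–LAR: 3+4 = 7
PIN–ELM–SUM–LAR: 5+2+4 = 11
The minimum is 7 min via PIN–SUM–LAR.

7 min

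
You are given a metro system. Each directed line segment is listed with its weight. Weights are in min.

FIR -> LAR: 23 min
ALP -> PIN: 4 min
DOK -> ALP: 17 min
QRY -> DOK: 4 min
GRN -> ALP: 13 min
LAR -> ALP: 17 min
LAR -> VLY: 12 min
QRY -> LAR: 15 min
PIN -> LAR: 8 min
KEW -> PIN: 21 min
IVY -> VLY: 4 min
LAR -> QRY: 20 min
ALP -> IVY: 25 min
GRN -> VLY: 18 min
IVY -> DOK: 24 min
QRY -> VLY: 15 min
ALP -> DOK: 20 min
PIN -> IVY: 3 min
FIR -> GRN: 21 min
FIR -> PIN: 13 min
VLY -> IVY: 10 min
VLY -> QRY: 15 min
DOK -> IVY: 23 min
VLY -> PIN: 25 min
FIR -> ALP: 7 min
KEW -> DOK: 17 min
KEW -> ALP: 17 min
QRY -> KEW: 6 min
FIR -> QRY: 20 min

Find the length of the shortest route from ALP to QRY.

26 min

Shortest distances from ALP:
ALP: 0
PIN: 4  (via ALP)
IVY: 7  (via PIN)
VLY: 11  (via IVY)
LAR: 12  (via PIN)
DOK: 20  (via ALP)
QRY: 26  (via VLY)
Shortest route: ALP → PIN → IVY → VLY → QRY = 26 min.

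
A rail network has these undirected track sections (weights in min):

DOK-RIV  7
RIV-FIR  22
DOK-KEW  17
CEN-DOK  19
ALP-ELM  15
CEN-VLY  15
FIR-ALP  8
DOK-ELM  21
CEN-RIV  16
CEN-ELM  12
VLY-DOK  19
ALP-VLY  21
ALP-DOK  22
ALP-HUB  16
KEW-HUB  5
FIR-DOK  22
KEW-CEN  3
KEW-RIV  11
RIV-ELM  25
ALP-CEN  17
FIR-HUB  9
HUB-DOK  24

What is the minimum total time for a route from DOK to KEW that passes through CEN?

22 min

Shortest DOK→CEN: DOK–CEN = 19
Best CEN to KEW: CEN–KEW costing 3
Total via CEN: 19 + 3 = 22 min.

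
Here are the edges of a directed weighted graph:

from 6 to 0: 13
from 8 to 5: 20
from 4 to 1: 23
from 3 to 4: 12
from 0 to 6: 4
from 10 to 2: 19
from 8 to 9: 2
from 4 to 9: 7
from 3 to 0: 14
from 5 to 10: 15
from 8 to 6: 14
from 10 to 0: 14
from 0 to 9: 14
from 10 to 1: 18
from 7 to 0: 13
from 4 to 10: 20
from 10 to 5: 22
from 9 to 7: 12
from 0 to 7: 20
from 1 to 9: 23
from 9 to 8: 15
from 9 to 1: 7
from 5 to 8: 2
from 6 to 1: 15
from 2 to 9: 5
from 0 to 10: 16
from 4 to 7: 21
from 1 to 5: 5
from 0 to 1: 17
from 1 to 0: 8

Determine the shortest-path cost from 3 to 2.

Enumerating some paths:
3–0–10–2: 14+16+19 = 49
3–4–9–1–0–10–2: 12+7+7+8+16+19 = 69
3–4–10–2: 12+20+19 = 51
3–4–9–1–5–10–2: 12+7+7+5+15+19 = 65
Cheapest is 3–0–10–2 at 49.

49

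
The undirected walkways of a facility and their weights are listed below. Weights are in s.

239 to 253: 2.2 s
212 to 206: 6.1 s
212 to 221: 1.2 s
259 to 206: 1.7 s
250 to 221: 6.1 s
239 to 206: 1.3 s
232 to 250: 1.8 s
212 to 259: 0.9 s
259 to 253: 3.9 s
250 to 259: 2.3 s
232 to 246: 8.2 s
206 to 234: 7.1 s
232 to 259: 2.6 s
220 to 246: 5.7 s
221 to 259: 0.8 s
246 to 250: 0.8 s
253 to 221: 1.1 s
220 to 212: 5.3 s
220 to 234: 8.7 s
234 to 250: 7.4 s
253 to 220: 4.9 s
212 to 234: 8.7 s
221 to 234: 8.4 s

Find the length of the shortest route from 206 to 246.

4.8 s

Shortest distances from 206:
206: 0
239: 1.3  (via 206)
259: 1.7  (via 206)
221: 2.5  (via 259)
212: 2.6  (via 259)
253: 3.5  (via 239)
250: 4  (via 259)
232: 4.3  (via 259)
246: 4.8  (via 250)
Shortest route: 206–259–250–246 = 4.8 s.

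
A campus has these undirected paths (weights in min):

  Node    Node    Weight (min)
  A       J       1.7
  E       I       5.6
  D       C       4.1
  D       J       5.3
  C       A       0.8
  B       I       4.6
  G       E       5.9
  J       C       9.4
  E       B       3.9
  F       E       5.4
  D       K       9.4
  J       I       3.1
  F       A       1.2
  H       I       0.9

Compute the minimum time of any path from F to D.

Compare a few routes:
F → A → J → D: 1.2+1.7+5.3 = 8.2
F → A → C → D: 1.2+0.8+4.1 = 6.1
The minimum is 6.1 min via F → A → C → D.

6.1 min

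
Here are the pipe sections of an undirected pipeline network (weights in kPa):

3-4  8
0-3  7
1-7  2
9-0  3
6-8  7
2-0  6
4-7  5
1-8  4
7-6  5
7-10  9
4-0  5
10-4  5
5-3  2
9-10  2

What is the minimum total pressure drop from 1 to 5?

Shortest distances from 1:
1: 0
7: 2  (via 1)
8: 4  (via 1)
4: 7  (via 7)
6: 7  (via 7)
10: 11  (via 7)
0: 12  (via 4)
9: 13  (via 10)
3: 15  (via 4)
5: 17  (via 3)
Shortest route: 1 → 7 → 4 → 3 → 5 = 17 kPa.

17 kPa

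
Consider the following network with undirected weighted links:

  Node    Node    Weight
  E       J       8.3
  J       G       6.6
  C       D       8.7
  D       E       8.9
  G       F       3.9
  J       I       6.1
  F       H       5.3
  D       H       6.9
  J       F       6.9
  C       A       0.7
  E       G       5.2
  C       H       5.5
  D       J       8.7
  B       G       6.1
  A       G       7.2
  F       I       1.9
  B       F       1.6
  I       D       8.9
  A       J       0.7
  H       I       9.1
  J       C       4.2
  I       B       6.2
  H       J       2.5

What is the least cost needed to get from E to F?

9.1

Settle nodes by increasing distance from E:
E: 0
G: 5.2  (via E)
J: 8.3  (via E)
D: 8.9  (via E)
A: 9  (via J)
F: 9.1  (via G)
Shortest route: E → G → F = 9.1.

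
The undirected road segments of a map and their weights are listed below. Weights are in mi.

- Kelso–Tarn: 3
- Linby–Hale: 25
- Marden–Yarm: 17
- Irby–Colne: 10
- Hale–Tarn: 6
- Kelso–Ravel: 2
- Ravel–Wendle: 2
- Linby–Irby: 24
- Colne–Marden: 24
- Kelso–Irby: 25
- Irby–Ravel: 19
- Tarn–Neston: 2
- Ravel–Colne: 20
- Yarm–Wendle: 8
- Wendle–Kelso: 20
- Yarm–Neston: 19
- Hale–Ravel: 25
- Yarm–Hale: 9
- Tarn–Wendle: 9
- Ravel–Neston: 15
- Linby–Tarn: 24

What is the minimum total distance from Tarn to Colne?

Shortest distances from Tarn:
Tarn: 0
Neston: 2  (via Tarn)
Kelso: 3  (via Tarn)
Ravel: 5  (via Kelso)
Hale: 6  (via Tarn)
Wendle: 7  (via Ravel)
Yarm: 15  (via Hale)
Linby: 24  (via Tarn)
Irby: 24  (via Ravel)
Colne: 25  (via Ravel)
Shortest route: Tarn–Kelso–Ravel–Colne = 25 mi.

25 mi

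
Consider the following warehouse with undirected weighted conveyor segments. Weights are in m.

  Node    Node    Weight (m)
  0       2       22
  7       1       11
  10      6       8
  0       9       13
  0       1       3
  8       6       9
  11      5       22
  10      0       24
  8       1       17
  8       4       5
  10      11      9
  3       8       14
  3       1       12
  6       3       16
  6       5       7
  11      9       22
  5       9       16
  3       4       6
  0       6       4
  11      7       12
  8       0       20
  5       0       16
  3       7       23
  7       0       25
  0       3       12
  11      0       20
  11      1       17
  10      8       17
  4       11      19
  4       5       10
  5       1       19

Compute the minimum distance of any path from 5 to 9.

16 m

Settle nodes by increasing distance from 5:
5: 0
6: 7  (via 5)
4: 10  (via 5)
0: 11  (via 6)
1: 14  (via 0)
8: 15  (via 4)
10: 15  (via 6)
3: 16  (via 4)
9: 16  (via 5)
Shortest route: 5 → 9 = 16 m.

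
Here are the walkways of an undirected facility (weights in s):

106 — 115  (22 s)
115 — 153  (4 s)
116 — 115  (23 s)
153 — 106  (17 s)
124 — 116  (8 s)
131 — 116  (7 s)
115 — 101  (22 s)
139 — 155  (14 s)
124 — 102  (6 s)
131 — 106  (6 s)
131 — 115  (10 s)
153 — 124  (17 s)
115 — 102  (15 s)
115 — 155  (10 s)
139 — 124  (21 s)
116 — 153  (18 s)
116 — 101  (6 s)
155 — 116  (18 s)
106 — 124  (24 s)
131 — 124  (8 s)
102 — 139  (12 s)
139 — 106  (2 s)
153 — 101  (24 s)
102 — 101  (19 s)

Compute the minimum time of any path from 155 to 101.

Shortest distances from 155:
155: 0
115: 10  (via 155)
153: 14  (via 115)
139: 14  (via 155)
106: 16  (via 139)
116: 18  (via 155)
131: 20  (via 115)
101: 24  (via 116)
Shortest route: 155 → 116 → 101 = 24 s.

24 s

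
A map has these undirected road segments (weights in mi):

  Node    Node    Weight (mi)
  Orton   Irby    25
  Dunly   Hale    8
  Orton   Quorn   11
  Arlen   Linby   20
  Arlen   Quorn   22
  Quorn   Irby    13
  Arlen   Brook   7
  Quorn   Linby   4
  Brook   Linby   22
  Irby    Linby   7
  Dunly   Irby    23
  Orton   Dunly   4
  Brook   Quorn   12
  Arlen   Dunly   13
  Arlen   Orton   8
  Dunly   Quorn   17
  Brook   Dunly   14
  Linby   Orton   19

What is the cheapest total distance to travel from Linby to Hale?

27 mi

Enumerating some paths:
Linby–Quorn–Orton–Dunly–Hale: 4+11+4+8 = 27
Linby–Quorn–Dunly–Hale: 4+17+8 = 29
Linby–Orton–Dunly–Hale: 19+4+8 = 31
Cheapest is Linby–Quorn–Orton–Dunly–Hale at 27 mi.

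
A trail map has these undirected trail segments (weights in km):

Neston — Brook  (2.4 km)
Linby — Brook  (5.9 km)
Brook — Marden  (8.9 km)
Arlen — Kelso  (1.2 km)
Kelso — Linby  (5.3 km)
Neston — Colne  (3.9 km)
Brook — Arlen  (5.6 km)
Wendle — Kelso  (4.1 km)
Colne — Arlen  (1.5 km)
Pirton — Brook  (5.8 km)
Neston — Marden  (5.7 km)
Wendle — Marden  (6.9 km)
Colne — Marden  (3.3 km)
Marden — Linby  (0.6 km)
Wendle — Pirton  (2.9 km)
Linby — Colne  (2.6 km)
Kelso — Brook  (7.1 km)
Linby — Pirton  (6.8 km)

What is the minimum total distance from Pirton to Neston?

8.2 km

Running Dijkstra from Pirton:
Pirton: 0
Wendle: 2.9  (via Pirton)
Brook: 5.8  (via Pirton)
Linby: 6.8  (via Pirton)
Kelso: 7  (via Wendle)
Marden: 7.4  (via Linby)
Arlen: 8.2  (via Kelso)
Neston: 8.2  (via Brook)
Shortest route: Pirton → Brook → Neston = 8.2 km.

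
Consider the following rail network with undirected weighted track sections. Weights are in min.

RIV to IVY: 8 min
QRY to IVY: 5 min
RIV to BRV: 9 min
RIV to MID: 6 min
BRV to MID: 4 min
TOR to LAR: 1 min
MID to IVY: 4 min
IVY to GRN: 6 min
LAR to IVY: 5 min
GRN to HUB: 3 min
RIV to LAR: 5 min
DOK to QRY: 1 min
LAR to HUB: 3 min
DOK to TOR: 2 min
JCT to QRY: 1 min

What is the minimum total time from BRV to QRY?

13 min

Running Dijkstra from BRV:
BRV: 0
MID: 4  (via BRV)
IVY: 8  (via MID)
RIV: 9  (via BRV)
LAR: 13  (via IVY)
QRY: 13  (via IVY)
Shortest route: BRV–MID–IVY–QRY = 13 min.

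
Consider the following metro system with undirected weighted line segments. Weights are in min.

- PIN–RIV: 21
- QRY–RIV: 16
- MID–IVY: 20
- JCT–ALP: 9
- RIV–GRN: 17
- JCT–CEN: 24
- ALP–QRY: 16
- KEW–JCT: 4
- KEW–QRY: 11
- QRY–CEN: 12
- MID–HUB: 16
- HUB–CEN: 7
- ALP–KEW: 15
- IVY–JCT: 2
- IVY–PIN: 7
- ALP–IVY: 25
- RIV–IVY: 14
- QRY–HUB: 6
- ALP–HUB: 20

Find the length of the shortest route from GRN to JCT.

Running Dijkstra from GRN:
GRN: 0
RIV: 17  (via GRN)
IVY: 31  (via RIV)
QRY: 33  (via RIV)
JCT: 33  (via IVY)
Shortest route: GRN–RIV–IVY–JCT = 33 min.

33 min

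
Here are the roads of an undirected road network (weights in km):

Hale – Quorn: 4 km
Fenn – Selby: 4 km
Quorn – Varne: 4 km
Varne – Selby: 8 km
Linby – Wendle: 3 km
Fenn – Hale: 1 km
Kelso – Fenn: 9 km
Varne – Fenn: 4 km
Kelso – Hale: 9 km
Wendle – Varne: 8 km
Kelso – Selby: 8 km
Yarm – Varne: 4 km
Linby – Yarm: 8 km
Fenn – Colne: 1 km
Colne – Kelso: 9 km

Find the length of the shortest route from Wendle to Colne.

13 km

Settle nodes by increasing distance from Wendle:
Wendle: 0
Linby: 3  (via Wendle)
Varne: 8  (via Wendle)
Yarm: 11  (via Linby)
Fenn: 12  (via Varne)
Quorn: 12  (via Varne)
Colne: 13  (via Fenn)
Shortest route: Wendle → Varne → Fenn → Colne = 13 km.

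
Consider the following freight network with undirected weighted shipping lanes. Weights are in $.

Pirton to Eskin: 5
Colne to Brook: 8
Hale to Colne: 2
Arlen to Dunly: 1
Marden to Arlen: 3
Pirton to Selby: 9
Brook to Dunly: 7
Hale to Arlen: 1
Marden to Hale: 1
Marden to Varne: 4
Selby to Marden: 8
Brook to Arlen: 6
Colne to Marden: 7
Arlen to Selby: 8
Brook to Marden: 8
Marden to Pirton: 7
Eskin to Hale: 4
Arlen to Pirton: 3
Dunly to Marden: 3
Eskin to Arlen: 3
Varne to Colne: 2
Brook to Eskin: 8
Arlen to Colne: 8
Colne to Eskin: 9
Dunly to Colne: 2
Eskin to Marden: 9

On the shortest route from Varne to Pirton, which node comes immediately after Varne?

Colne

Compare a few routes:
Varne–Marden–Hale–Arlen–Pirton: 4+1+1+3 = 9
Varne–Colne–Dunly–Arlen–Pirton: 2+2+1+3 = 8
Varne–Marden–Arlen–Pirton: 4+3+3 = 10
The minimum is $8 via Varne–Colne–Dunly–Arlen–Pirton.
So from Varne the first move is to Colne.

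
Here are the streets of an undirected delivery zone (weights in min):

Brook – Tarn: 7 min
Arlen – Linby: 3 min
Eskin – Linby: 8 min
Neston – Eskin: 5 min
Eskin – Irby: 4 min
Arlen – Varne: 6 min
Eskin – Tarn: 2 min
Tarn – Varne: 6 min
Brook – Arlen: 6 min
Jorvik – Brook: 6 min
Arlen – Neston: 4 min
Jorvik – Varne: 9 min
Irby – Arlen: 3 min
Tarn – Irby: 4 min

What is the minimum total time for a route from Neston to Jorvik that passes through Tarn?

Shortest Neston→Tarn: Neston–Eskin–Tarn = 7
Shortest Tarn→Jorvik: Tarn–Brook–Jorvik = 13
Total via Tarn: 7 + 13 = 20 min.

20 min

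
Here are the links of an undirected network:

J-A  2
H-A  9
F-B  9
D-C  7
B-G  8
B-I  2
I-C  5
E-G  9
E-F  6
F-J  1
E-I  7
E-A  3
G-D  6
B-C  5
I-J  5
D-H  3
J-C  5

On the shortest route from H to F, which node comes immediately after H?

Enumerating some paths:
H → D → C → J → F: 3+7+5+1 = 16
H → A → E → F: 9+3+6 = 18
H → A → J → F: 9+2+1 = 12
The minimum is 12 via H → A → J → F.
So from H the first move is to A.

A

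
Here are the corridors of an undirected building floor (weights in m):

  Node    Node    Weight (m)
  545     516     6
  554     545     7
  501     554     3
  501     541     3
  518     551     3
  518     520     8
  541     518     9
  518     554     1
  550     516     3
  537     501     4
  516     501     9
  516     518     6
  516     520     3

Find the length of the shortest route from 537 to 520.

Enumerating some paths:
537 - 501 - 541 - 518 - 520: 4+3+9+8 = 24
537 - 501 - 554 - 545 - 516 - 520: 4+3+7+6+3 = 23
537 - 501 - 554 - 518 - 520: 4+3+1+8 = 16
537 - 501 - 554 - 518 - 516 - 520: 4+3+1+6+3 = 17
The minimum is 16 m via 537 - 501 - 554 - 518 - 520.

16 m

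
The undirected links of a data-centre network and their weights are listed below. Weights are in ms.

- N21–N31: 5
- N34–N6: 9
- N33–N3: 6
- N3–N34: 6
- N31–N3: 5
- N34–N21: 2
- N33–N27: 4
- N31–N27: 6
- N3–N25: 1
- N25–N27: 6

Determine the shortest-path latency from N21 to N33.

Running Dijkstra from N21:
N21: 0
N34: 2  (via N21)
N31: 5  (via N21)
N3: 8  (via N34)
N25: 9  (via N3)
N6: 11  (via N34)
N27: 11  (via N31)
N33: 14  (via N3)
Shortest route: N21–N34–N3–N33 = 14 ms.

14 ms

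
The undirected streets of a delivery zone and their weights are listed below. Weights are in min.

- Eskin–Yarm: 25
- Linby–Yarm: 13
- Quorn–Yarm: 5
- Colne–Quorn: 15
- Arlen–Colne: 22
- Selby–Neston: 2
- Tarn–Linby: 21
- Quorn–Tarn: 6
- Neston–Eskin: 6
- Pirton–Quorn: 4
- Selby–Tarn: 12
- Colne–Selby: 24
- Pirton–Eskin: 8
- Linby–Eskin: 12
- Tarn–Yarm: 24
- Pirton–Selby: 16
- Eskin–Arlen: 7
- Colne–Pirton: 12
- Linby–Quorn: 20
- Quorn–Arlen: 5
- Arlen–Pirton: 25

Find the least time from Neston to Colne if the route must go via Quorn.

Shortest Neston→Quorn: Neston → Eskin → Arlen → Quorn = 18
Best Quorn to Colne: Quorn → Colne costing 15
Total via Quorn: 18 + 15 = 33 min.

33 min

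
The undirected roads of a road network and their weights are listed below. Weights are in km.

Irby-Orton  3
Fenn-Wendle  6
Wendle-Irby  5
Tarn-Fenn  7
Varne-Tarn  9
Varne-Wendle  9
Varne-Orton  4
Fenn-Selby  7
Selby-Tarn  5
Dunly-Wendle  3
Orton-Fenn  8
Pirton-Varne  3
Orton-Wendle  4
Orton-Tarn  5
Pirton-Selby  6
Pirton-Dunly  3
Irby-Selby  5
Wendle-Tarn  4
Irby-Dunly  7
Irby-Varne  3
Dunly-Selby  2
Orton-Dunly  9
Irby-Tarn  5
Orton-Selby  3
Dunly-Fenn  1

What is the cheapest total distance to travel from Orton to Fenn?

Shortest distances from Orton:
Orton: 0
Selby: 3  (via Orton)
Irby: 3  (via Orton)
Wendle: 4  (via Orton)
Varne: 4  (via Orton)
Tarn: 5  (via Orton)
Dunly: 5  (via Selby)
Fenn: 6  (via Dunly)
Shortest route: Orton → Selby → Dunly → Fenn = 6 km.

6 km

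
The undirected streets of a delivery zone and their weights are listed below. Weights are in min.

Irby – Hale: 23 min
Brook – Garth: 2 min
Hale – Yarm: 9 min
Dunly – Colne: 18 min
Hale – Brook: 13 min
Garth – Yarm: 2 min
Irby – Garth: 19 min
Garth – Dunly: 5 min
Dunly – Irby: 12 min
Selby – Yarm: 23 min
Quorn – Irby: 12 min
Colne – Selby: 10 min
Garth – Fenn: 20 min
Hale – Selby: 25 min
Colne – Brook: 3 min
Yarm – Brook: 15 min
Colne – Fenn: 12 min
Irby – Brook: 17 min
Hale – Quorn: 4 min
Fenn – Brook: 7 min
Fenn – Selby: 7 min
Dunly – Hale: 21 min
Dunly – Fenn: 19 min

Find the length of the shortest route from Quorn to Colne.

Compare a few routes:
Quorn–Hale–Brook–Colne: 4+13+3 = 20
Quorn–Irby–Brook–Colne: 12+17+3 = 32
Quorn–Hale–Yarm–Brook–Colne: 4+9+15+3 = 31
The minimum is 20 min via Quorn–Hale–Brook–Colne.

20 min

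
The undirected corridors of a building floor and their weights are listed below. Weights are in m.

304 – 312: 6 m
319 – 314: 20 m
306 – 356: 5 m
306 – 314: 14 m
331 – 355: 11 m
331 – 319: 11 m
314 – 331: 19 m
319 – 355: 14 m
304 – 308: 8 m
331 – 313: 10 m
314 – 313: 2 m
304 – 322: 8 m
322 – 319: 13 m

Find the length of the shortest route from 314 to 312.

Candidate routes:
314–331–319–322–304–312: 19+11+13+8+6 = 57
314–313–331–319–322–304–312: 2+10+11+13+8+6 = 50
314–313–331–355–319–322–304–312: 2+10+11+14+13+8+6 = 64
314–319–322–304–312: 20+13+8+6 = 47
The minimum is 47 m via 314–319–322–304–312.

47 m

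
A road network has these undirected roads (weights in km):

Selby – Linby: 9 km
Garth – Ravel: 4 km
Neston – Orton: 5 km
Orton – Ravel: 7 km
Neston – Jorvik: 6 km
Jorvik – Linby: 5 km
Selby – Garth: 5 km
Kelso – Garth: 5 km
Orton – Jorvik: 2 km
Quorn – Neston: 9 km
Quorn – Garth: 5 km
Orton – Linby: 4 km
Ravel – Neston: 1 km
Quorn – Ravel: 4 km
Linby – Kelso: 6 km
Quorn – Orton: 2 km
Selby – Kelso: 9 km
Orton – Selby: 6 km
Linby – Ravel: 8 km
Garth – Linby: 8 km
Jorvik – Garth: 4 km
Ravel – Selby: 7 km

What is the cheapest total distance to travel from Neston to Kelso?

Compare a few routes:
Neston → Ravel → Garth → Kelso: 1+4+5 = 10
Neston → Jorvik → Garth → Kelso: 6+4+5 = 15
The minimum is 10 km via Neston → Ravel → Garth → Kelso.

10 km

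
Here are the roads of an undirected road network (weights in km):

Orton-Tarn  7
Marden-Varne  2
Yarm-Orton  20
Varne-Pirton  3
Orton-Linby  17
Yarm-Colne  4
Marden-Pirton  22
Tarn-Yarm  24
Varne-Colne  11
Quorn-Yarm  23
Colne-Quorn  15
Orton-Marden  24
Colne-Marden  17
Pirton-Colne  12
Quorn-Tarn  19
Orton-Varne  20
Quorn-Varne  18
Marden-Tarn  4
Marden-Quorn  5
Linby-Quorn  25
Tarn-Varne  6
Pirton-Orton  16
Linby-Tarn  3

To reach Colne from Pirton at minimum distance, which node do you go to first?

Enumerating some paths:
Pirton → Varne → Colne: 3+11 = 14
Pirton → Colne: 12 = 12
Pirton → Varne → Marden → Colne: 3+2+17 = 22
Cheapest is Pirton → Colne at 12 km.
So from Pirton the first move is to Colne.

Colne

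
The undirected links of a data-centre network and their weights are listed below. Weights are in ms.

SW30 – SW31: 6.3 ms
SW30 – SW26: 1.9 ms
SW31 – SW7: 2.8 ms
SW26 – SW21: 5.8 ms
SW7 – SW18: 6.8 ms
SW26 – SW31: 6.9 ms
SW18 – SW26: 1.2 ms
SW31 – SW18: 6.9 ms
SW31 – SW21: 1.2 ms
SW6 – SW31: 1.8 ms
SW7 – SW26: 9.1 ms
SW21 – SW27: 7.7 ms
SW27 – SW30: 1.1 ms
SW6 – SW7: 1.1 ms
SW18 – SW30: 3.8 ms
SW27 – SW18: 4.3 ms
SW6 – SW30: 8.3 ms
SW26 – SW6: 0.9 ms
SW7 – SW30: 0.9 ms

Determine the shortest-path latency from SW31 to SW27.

Settle nodes by increasing distance from SW31:
SW31: 0
SW21: 1.2  (via SW31)
SW6: 1.8  (via SW31)
SW26: 2.7  (via SW6)
SW7: 2.8  (via SW31)
SW30: 3.7  (via SW7)
SW18: 3.9  (via SW26)
SW27: 4.8  (via SW30)
Shortest route: SW31–SW7–SW30–SW27 = 4.8 ms.

4.8 ms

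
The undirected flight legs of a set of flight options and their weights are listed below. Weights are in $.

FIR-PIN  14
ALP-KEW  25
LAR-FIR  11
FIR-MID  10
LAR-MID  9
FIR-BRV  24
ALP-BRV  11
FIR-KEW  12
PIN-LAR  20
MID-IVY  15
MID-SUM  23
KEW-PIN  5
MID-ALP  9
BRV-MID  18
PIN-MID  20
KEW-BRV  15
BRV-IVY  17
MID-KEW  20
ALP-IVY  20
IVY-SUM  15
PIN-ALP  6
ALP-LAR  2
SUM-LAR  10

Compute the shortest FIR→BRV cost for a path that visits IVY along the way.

$42

Shortest FIR→IVY: FIR → MID → IVY = 25
Best IVY to BRV: IVY → BRV costing 17
Total via IVY: 25 + 17 = $42.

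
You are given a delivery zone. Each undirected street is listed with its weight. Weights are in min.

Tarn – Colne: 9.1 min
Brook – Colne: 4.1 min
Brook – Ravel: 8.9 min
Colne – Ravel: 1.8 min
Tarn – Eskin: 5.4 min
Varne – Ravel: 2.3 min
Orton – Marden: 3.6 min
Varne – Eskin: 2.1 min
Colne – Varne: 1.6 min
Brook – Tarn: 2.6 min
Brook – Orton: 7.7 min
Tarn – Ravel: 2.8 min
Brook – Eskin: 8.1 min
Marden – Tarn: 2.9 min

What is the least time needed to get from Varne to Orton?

Compare a few routes:
Varne → Colne → Ravel → Tarn → Marden → Orton: 1.6+1.8+2.8+2.9+3.6 = 12.7
Varne → Ravel → Tarn → Marden → Orton: 2.3+2.8+2.9+3.6 = 11.6
Cheapest is Varne → Ravel → Tarn → Marden → Orton at 11.6 min.

11.6 min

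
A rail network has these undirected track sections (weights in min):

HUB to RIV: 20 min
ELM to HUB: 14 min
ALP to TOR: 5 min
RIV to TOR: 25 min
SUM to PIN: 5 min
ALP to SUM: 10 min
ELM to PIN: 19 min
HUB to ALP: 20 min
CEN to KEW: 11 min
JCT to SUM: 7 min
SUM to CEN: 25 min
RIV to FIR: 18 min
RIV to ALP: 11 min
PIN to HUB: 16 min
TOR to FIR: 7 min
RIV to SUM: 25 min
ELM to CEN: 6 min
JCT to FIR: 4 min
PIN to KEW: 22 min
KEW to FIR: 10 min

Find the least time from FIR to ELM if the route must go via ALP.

46 min

Shortest FIR→ALP: FIR–TOR–ALP = 12
Shortest ALP→ELM: ALP–SUM–PIN–ELM = 34
Total via ALP: 12 + 34 = 46 min.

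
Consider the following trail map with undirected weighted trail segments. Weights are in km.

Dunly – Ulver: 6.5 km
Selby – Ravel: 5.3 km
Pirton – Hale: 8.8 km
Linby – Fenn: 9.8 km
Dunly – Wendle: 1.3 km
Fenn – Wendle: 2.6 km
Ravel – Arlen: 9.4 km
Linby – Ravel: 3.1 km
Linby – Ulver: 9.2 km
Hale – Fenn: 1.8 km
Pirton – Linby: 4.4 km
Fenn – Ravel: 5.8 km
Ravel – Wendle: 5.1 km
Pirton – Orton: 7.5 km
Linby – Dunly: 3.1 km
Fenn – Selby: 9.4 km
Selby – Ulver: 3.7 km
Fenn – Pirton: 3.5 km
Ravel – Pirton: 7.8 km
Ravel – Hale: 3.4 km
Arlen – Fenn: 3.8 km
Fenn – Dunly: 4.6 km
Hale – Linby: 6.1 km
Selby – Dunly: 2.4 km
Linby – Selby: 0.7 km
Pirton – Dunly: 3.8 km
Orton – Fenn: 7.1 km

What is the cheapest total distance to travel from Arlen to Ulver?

Compare a few routes:
Arlen → Fenn → Wendle → Dunly → Ulver: 3.8+2.6+1.3+6.5 = 14.2
Arlen → Fenn → Dunly → Selby → Ulver: 3.8+4.6+2.4+3.7 = 14.5
Arlen → Fenn → Wendle → Dunly → Selby → Ulver: 3.8+2.6+1.3+2.4+3.7 = 13.8
The minimum is 13.8 km via Arlen → Fenn → Wendle → Dunly → Selby → Ulver.

13.8 km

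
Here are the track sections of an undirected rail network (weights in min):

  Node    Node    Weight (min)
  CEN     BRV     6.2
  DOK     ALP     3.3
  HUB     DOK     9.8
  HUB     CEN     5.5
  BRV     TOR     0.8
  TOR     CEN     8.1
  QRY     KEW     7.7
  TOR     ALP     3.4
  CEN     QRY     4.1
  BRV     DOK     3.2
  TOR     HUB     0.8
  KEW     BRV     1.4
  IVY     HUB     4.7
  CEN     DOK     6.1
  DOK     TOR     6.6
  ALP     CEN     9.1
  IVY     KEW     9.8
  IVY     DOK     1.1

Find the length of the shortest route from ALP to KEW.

Compare a few routes:
ALP - DOK - BRV - KEW: 3.3+3.2+1.4 = 7.9
ALP - TOR - BRV - KEW: 3.4+0.8+1.4 = 5.6
The minimum is 5.6 min via ALP - TOR - BRV - KEW.

5.6 min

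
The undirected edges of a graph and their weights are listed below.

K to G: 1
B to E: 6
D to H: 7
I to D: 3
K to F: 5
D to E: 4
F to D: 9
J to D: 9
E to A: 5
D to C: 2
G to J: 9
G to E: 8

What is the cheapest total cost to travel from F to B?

Running Dijkstra from F:
F: 0
K: 5  (via F)
G: 6  (via K)
D: 9  (via F)
C: 11  (via D)
I: 12  (via D)
E: 13  (via D)
J: 15  (via G)
H: 16  (via D)
A: 18  (via E)
B: 19  (via E)
Shortest route: F–D–E–B = 19.

19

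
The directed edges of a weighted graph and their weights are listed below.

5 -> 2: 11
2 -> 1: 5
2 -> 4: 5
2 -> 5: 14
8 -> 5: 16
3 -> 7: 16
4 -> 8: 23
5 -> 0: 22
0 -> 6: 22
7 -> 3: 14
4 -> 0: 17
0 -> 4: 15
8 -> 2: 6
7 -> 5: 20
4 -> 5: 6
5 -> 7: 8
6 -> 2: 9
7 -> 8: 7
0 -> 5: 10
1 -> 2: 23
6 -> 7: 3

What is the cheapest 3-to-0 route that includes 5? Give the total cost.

58

Best 3 to 5: 3 → 7 → 5 costing 36
Shortest 5→0: 5 → 0 = 22
Total via 5: 36 + 22 = 58.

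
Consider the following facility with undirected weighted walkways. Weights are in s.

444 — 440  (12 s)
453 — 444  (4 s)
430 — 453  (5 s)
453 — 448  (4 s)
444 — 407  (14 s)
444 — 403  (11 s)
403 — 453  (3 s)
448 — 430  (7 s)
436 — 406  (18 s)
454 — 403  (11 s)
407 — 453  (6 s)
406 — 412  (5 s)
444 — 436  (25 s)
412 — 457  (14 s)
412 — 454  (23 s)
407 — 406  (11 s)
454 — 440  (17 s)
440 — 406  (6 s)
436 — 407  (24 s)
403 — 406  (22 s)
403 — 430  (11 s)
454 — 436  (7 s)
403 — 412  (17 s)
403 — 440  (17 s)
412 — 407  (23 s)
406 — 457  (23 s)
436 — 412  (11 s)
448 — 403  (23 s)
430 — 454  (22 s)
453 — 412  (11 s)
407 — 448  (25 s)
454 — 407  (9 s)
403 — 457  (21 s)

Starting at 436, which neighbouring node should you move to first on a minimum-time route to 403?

Compare a few routes:
436–454–403: 7+11 = 18
436–412–453–403: 11+11+3 = 25
Cheapest is 436–454–403 at 18 s.
So from 436 the first move is to 454.

454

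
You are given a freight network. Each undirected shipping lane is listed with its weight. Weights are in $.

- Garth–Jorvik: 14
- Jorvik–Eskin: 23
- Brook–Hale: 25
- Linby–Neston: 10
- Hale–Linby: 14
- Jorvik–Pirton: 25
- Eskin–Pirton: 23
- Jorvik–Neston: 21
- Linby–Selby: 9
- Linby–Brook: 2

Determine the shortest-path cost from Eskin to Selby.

$63

Candidate routes:
Eskin - Jorvik - Neston - Linby - Selby: 23+21+10+9 = 63
Eskin - Pirton - Jorvik - Neston - Linby - Selby: 23+25+21+10+9 = 88
The minimum is $63 via Eskin - Jorvik - Neston - Linby - Selby.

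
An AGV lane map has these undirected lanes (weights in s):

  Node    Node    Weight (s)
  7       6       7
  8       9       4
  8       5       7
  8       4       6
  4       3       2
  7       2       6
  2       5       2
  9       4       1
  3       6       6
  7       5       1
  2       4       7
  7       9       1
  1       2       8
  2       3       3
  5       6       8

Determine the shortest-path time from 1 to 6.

Running Dijkstra from 1:
1: 0
2: 8  (via 1)
5: 10  (via 2)
3: 11  (via 2)
7: 11  (via 5)
9: 12  (via 7)
4: 13  (via 3)
8: 16  (via 9)
6: 17  (via 3)
Shortest route: 1–2–3–6 = 17 s.

17 s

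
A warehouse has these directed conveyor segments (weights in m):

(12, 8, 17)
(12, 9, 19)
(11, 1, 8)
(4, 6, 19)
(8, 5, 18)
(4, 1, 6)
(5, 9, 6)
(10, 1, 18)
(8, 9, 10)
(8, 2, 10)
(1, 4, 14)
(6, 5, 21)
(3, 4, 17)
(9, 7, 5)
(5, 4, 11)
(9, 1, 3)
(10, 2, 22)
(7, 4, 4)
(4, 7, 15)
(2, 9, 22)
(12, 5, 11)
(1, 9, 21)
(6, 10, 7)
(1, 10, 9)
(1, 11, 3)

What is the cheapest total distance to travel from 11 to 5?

Compare a few routes:
11 → 1 → 9 → 7 → 4 → 6 → 5: 8+21+5+4+19+21 = 78
11 → 1 → 4 → 6 → 5: 8+14+19+21 = 62
Cheapest is 11 → 1 → 4 → 6 → 5 at 62 m.

62 m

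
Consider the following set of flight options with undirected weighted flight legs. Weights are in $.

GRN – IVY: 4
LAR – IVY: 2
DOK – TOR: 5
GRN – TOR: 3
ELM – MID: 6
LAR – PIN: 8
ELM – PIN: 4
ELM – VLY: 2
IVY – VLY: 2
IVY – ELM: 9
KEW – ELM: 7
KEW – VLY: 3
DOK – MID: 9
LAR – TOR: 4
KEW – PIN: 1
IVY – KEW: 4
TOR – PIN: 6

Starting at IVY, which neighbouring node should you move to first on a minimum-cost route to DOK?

LAR

Candidate routes:
IVY–LAR–TOR–DOK: 2+4+5 = 11
IVY–GRN–TOR–DOK: 4+3+5 = 12
The minimum is $11 via IVY–LAR–TOR–DOK.
So from IVY the first move is to LAR.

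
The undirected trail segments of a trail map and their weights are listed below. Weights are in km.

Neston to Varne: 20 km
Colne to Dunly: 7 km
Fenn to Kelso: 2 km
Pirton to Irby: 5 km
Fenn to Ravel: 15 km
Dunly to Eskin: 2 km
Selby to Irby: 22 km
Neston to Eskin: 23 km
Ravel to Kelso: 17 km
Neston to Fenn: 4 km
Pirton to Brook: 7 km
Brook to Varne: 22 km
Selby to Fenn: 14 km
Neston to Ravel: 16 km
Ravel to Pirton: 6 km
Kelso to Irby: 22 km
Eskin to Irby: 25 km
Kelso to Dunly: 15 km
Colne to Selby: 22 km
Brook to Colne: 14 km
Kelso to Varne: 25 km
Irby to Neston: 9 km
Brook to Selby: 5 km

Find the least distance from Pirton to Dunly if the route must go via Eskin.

Best Pirton to Eskin: Pirton–Irby–Eskin costing 30
Best Eskin to Dunly: Eskin–Dunly costing 2
Total via Eskin: 30 + 2 = 32 km.

32 km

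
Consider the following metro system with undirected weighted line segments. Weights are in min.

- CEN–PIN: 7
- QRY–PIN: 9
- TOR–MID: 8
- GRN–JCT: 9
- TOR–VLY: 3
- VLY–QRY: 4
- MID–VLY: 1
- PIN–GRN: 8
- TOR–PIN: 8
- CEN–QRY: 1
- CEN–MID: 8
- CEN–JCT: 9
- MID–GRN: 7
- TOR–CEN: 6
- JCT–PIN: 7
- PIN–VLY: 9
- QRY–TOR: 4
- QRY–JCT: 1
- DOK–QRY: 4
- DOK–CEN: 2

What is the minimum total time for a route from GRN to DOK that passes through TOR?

Shortest GRN→TOR: GRN–MID–VLY–TOR = 11
Shortest TOR→DOK: TOR–QRY–CEN–DOK = 7
Total via TOR: 11 + 7 = 18 min.

18 min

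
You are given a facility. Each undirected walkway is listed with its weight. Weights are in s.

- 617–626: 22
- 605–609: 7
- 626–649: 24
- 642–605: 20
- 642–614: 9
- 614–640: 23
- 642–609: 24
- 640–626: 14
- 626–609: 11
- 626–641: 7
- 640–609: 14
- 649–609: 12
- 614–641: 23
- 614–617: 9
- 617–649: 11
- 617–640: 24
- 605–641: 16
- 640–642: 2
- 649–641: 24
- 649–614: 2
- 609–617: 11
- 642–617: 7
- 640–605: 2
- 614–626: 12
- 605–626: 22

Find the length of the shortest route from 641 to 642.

20 s

Settle nodes by increasing distance from 641:
641: 0
626: 7  (via 641)
605: 16  (via 641)
609: 18  (via 626)
640: 18  (via 605)
614: 19  (via 626)
642: 20  (via 640)
Shortest route: 641–605–640–642 = 20 s.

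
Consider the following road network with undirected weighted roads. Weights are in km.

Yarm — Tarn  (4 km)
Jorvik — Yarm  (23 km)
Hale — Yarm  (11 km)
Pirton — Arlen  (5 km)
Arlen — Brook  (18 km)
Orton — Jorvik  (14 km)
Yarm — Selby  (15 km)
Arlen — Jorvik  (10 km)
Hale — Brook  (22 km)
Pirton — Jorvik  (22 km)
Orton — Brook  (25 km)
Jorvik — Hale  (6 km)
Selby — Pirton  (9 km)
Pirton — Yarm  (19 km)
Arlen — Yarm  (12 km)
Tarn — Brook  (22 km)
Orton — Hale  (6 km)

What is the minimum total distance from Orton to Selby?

Candidate routes:
Orton - Jorvik - Arlen - Pirton - Selby: 14+10+5+9 = 38
Orton - Hale - Yarm - Selby: 6+11+15 = 32
Orton - Hale - Jorvik - Pirton - Selby: 6+6+22+9 = 43
Orton - Hale - Jorvik - Arlen - Pirton - Selby: 6+6+10+5+9 = 36
The minimum is 32 km via Orton - Hale - Yarm - Selby.

32 km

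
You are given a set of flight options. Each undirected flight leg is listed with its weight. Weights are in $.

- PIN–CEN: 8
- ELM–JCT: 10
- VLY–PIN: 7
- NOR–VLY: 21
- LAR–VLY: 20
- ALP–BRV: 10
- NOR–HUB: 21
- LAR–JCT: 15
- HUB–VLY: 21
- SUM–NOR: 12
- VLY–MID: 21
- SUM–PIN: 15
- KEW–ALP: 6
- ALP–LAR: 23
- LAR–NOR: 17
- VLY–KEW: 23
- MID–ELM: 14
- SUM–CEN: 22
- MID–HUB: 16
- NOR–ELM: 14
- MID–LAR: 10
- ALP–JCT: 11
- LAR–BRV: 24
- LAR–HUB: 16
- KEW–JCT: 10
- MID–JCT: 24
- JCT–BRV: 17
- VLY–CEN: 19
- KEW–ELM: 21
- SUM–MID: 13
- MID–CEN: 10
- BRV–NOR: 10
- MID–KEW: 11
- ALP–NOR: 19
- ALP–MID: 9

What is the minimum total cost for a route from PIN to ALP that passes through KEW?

$35

Shortest PIN→KEW: PIN → CEN → MID → KEW = 29
Shortest KEW→ALP: KEW → ALP = 6
Total via KEW: 29 + 6 = $35.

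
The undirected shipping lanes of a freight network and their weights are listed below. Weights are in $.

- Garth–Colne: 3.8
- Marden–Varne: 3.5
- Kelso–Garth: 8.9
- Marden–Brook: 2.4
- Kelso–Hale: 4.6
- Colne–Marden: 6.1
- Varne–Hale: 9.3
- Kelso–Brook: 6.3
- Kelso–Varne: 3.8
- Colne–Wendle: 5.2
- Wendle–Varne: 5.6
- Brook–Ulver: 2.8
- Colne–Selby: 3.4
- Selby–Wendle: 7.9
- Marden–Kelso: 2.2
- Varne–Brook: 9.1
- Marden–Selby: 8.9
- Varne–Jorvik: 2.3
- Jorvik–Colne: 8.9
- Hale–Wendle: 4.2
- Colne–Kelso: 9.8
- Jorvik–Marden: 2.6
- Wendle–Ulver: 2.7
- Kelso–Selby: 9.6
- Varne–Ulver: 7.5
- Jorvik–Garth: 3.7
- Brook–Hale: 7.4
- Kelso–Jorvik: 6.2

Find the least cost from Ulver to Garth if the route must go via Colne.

$11.7

Best Ulver to Colne: Ulver → Wendle → Colne costing 7.9
Shortest Colne→Garth: Colne → Garth = 3.8
Total via Colne: 7.9 + 3.8 = $11.7.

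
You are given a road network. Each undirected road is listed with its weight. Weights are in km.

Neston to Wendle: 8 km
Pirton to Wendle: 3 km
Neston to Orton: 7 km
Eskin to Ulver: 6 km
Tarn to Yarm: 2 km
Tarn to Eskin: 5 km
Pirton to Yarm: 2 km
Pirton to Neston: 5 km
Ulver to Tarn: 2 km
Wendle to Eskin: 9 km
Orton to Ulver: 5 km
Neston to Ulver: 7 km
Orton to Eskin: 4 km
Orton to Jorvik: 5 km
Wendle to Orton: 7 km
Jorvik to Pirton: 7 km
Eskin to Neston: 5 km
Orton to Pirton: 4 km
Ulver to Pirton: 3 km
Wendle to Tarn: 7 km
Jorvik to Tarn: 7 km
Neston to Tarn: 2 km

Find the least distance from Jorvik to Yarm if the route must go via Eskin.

16 km

Shortest Jorvik→Eskin: Jorvik–Orton–Eskin = 9
Shortest Eskin→Yarm: Eskin–Tarn–Yarm = 7
Total via Eskin: 9 + 7 = 16 km.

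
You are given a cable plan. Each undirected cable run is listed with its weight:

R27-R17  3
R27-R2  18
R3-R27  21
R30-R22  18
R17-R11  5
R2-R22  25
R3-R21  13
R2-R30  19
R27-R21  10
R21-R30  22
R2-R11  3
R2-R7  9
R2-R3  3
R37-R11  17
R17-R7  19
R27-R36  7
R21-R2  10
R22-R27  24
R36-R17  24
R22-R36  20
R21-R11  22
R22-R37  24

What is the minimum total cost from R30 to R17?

Settle nodes by increasing distance from R30:
R30: 0
R22: 18  (via R30)
R2: 19  (via R30)
R11: 22  (via R2)
R3: 22  (via R2)
R21: 22  (via R30)
R17: 27  (via R11)
Shortest route: R30–R2–R11–R17 = 27.

27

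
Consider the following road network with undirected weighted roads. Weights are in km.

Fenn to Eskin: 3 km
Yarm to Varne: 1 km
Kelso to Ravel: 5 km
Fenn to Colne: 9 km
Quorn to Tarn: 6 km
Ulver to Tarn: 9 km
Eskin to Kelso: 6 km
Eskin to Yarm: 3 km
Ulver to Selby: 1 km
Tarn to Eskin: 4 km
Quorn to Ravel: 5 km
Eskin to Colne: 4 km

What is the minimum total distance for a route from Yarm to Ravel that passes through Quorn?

18 km

Shortest Yarm→Quorn: Yarm–Eskin–Tarn–Quorn = 13
Shortest Quorn→Ravel: Quorn–Ravel = 5
Total via Quorn: 13 + 5 = 18 km.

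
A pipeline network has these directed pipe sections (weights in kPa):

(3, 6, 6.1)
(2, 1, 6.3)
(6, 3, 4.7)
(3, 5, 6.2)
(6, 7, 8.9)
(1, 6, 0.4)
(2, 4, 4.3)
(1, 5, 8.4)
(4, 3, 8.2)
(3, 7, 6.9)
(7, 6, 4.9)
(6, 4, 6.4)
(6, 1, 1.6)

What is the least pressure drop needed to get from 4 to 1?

Enumerating some paths:
4 → 3 → 6 → 1: 8.2+6.1+1.6 = 15.9
4 → 3 → 7 → 6 → 1: 8.2+6.9+4.9+1.6 = 21.6
The minimum is 15.9 kPa via 4 → 3 → 6 → 1.

15.9 kPa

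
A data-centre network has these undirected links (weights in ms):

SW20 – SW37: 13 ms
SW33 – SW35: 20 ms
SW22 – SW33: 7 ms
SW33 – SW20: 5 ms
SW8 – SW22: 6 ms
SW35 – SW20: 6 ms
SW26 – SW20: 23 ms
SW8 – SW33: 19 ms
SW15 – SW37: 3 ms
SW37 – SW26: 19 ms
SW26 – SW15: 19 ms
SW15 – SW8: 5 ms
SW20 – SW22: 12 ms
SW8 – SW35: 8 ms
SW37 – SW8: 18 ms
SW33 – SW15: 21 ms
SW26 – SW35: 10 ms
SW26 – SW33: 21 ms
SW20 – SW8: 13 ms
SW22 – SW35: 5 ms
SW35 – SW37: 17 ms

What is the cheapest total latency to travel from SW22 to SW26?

15 ms

Compare a few routes:
SW22–SW8–SW35–SW26: 6+8+10 = 24
SW22–SW35–SW26: 5+10 = 15
SW22–SW33–SW20–SW35–SW26: 7+5+6+10 = 28
The minimum is 15 ms via SW22–SW35–SW26.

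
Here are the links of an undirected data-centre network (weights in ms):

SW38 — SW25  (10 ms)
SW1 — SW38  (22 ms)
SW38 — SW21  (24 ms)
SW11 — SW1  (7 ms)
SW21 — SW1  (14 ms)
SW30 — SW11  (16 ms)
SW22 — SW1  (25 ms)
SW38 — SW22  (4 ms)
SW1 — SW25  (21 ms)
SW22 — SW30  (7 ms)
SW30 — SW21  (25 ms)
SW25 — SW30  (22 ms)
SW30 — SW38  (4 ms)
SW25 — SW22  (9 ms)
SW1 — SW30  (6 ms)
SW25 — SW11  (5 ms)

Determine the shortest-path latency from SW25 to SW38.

10 ms

Settle nodes by increasing distance from SW25:
SW25: 0
SW11: 5  (via SW25)
SW22: 9  (via SW25)
SW38: 10  (via SW25)
Shortest route: SW25–SW38 = 10 ms.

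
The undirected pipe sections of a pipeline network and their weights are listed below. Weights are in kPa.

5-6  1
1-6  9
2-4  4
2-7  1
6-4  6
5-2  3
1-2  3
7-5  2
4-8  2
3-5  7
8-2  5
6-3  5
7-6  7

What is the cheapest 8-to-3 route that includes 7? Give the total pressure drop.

Shortest 8→7: 8–2–7 = 6
Shortest 7→3: 7–5–6–3 = 8
Total via 7: 6 + 8 = 14 kPa.

14 kPa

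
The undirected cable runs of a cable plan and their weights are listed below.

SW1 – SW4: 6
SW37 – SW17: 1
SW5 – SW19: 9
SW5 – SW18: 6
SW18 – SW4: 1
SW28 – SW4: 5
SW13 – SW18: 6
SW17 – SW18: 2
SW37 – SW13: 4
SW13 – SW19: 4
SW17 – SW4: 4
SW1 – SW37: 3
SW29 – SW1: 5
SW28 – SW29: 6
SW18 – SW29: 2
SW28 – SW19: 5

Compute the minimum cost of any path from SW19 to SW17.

Shortest distances from SW19:
SW19: 0
SW13: 4  (via SW19)
SW28: 5  (via SW19)
SW37: 8  (via SW13)
SW5: 9  (via SW19)
SW17: 9  (via SW37)
Shortest route: SW19 → SW13 → SW37 → SW17 = 9.

9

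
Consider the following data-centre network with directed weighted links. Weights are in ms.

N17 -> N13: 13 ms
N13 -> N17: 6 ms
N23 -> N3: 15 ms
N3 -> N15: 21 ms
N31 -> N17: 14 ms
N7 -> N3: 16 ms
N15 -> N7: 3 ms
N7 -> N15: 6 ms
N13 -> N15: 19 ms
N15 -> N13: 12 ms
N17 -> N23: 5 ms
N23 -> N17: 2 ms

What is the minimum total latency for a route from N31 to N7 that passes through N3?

Shortest N31→N3: N31 → N17 → N23 → N3 = 34
Shortest N3→N7: N3 → N15 → N7 = 24
Total via N3: 34 + 24 = 58 ms.

58 ms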